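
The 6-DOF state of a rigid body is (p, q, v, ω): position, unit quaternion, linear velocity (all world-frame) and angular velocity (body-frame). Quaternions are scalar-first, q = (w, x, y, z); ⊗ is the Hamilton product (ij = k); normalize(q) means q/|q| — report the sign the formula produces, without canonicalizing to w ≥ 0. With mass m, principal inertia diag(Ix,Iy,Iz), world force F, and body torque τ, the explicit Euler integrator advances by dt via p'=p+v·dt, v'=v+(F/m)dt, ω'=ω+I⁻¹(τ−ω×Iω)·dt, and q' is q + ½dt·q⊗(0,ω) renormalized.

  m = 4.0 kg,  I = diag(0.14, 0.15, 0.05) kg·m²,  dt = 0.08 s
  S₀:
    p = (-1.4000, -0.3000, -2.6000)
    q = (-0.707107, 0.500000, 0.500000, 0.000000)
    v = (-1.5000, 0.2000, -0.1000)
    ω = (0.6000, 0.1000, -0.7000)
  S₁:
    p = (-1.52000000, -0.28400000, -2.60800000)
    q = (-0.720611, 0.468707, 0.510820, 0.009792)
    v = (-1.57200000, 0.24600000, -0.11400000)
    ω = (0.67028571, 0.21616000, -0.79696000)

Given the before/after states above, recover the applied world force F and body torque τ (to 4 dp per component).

velocity change Δv = (-0.07200000, 0.04600000, -0.01400000)
applied force F = (-3.6000, 2.3000, -0.7000)
ω₁ − ω₀ = (0.07028571, 0.11616000, -0.09696000)
ω₀×(Iω₀) = (0.0070, -0.0378, 0.0006)
I·α + gyro = (0.1300, 0.1800, -0.0600)

F = (-3.6000, 2.3000, -0.7000)
τ = (0.1300, 0.1800, -0.0600)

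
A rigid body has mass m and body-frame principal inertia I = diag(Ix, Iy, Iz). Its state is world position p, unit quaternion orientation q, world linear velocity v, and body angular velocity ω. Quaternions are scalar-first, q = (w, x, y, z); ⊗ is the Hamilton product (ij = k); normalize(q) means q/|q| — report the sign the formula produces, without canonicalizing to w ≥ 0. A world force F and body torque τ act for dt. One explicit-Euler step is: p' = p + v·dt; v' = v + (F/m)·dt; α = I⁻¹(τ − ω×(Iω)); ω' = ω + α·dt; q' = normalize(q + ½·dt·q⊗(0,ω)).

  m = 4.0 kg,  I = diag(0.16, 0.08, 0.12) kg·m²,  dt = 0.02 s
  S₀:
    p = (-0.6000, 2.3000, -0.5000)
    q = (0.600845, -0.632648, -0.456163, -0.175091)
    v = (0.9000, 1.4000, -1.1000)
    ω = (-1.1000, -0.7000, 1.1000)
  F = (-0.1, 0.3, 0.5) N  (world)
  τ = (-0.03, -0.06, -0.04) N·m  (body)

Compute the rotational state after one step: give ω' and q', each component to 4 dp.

ω' = (-1.0999, -0.7029, 1.1036)
q' = (0.5925, -0.6454, -0.4514, -0.1690)

gyro term ω×Iω = (-0.0308, -0.0484, -0.0616)
α = I⁻¹(τ − ω×Iω) = (0.0050, -0.1450, 0.1800)
ω + α·dt = (-1.0999, -0.7029, 1.1036)
2q̇ = q⊗(0,ω) = (-0.8226268, -1.2852725, 0.4679214, 0.6020038)
q + ½dt·q⊗(0,ω), renormalized = (0.5925, -0.6454, -0.4514, -0.1690)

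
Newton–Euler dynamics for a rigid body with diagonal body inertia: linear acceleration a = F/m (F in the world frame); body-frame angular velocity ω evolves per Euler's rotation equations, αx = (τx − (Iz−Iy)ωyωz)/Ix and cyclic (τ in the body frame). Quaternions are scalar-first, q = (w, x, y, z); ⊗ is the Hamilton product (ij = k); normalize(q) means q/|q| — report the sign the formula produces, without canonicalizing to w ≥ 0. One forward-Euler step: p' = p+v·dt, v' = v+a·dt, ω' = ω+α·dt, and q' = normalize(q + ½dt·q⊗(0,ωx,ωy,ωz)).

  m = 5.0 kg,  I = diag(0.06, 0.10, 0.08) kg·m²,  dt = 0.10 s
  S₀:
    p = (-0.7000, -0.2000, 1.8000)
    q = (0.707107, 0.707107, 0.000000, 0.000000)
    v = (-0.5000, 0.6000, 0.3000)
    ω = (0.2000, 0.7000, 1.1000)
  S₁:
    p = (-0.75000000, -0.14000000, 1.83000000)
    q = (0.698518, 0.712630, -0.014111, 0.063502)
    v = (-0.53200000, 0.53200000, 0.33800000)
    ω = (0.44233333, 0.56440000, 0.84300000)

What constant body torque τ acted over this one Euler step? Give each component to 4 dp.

Δω = ω₁−ω₀ = (0.24233333, -0.13560000, -0.25700000)
applied torque τ = (0.1300, -0.1400, -0.2000)

τ = (0.1300, -0.1400, -0.2000)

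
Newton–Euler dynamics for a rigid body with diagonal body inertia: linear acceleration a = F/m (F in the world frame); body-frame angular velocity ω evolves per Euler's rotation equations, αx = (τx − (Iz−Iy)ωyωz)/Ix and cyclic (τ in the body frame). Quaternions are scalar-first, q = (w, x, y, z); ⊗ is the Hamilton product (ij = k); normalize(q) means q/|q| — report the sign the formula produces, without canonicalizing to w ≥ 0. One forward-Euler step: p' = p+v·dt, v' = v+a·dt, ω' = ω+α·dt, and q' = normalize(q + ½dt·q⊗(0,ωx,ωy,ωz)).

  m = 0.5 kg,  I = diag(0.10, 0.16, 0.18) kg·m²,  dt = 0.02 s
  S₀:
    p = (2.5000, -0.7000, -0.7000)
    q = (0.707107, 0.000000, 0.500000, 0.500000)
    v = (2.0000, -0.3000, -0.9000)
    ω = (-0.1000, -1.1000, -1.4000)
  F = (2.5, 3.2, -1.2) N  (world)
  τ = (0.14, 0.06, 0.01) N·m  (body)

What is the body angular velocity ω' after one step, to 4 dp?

gyro term ω×Iω = (0.0308, -0.0112, 0.0066)
angular accel α = (1.0920, 0.4450, 0.0189)
ω' = ω + α·dt = (-0.0782, -1.0911, -1.3996)

ω' = (-0.0782, -1.0911, -1.3996)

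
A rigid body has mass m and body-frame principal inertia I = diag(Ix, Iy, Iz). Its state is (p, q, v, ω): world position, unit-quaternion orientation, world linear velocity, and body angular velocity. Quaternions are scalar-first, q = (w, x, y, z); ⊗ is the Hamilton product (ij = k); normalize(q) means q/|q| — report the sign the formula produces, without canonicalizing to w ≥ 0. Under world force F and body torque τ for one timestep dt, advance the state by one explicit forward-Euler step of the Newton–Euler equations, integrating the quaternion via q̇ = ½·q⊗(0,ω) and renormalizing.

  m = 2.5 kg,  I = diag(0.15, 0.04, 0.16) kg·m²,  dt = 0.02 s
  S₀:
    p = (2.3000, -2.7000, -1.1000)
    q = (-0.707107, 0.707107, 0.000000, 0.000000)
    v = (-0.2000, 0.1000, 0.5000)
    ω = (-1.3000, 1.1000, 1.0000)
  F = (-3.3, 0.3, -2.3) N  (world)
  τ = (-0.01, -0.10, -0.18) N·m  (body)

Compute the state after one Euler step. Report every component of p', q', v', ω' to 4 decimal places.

p' = (2.2960, -2.6980, -1.0900)
q' = (-0.6978, 0.7162, -0.0148, 0.0007)
v' = (-0.2264, 0.1024, 0.4816)
ω' = (-1.3189, 1.0435, 0.9578)

gyro term ω×Iω = (0.1320, 0.0130, 0.1573)
(τ − ω×Iω)/I = (-0.9467, -2.8250, -2.1081)
new body rate ω' = (-1.3189, 1.0435, 0.9578)
q⊗(0,ω) = (0.9192391, 0.9192391, -1.4849247, 0.0707107)
q + ½dt·q⊗(0,ω), renormalized = (-0.6978, 0.7162, -0.0148, 0.0007)
a = (-1.3200, 0.1200, -0.9200)
new position p' = (2.2960, -2.6980, -1.0900)
new velocity v' = (-0.2264, 0.1024, 0.4816)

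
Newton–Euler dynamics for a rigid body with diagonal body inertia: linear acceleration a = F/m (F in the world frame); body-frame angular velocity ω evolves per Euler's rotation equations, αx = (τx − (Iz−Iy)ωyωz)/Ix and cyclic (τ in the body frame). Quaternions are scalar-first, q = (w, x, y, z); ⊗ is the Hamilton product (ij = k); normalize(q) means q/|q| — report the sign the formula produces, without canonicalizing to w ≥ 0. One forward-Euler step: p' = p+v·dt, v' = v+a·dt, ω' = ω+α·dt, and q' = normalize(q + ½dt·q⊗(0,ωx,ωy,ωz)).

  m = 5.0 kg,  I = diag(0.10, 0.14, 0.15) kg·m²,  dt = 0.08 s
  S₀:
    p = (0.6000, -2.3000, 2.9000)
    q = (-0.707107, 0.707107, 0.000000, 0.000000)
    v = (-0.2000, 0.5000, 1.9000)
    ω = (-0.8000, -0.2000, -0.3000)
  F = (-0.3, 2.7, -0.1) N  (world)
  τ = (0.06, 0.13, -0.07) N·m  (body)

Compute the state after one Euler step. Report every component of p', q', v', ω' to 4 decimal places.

p' = (0.5840, -2.2600, 3.0520)
q' = (-0.6841, 0.7293, 0.0141, 0.0028)
v' = (-0.2048, 0.5432, 1.8984)
ω' = (-0.7525, -0.1189, -0.3407)

precession coupling ω×(Iω) = (0.0006, -0.0120, 0.0064)
angular accel α = (0.5940, 1.0143, -0.5093)
ω + α·dt = (-0.7525, -0.1189, -0.3407)
Hamilton product q⊗(0,ω) = (0.5656856, 0.5656856, 0.3535535, 0.0707107)
updated quaternion q' = (-0.6841, 0.7293, 0.0141, 0.0028)
linear accel F/m = (-0.0600, 0.5400, -0.0200)
p + v·dt = (0.5840, -2.2600, 3.0520)
new velocity v' = (-0.2048, 0.5432, 1.8984)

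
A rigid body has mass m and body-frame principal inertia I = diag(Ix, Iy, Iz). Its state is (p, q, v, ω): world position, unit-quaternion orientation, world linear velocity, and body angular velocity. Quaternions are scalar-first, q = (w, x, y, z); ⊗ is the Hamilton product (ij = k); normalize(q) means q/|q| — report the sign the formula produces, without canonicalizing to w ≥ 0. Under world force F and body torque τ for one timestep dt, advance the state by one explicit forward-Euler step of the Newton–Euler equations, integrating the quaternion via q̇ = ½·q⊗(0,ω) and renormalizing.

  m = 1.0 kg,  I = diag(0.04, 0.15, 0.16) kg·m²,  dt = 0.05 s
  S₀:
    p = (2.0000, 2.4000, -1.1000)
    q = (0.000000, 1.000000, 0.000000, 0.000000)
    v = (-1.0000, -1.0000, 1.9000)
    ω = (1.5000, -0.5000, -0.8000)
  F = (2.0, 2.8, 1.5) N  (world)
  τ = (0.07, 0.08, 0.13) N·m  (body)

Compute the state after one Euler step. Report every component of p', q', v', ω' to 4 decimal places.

p' = (1.9500, 2.3500, -1.0050)
q' = (-0.0375, 0.9990, 0.0200, -0.0125)
v' = (-0.9000, -0.8600, 1.9750)
ω' = (1.5825, -0.5213, -0.7336)

a = (2.0000, 2.8000, 1.5000)
p + v·dt = (1.9500, 2.3500, -1.0050)
v + (F/m)dt = (-0.9000, -0.8600, 1.9750)
(τ − ω×Iω)/I = (1.6500, -0.4267, 1.3281)
ω + α·dt = (1.5825, -0.5213, -0.7336)
q⊗(0,ω) = (-1.5000000, 0.0000000, 0.8000000, -0.5000000)
q' = normalize(q + ½dt·q⊗(0,ω)) = (-0.0375, 0.9990, 0.0200, -0.0125)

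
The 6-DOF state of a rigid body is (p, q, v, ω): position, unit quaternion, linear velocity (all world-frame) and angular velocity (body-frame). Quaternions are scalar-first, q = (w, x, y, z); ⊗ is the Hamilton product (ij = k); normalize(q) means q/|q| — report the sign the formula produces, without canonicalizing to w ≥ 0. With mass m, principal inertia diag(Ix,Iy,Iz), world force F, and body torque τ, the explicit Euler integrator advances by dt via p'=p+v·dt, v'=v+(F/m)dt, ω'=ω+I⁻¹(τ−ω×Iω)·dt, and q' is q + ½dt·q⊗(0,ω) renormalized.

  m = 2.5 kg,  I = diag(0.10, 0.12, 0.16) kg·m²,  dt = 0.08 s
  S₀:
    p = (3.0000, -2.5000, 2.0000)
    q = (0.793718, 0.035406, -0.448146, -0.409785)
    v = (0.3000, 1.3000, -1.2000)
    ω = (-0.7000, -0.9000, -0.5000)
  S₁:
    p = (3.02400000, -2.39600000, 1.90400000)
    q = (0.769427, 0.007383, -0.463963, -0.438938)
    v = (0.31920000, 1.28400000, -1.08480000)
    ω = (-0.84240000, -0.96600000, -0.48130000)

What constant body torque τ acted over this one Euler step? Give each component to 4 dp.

rate change Δω = (-0.14240000, -0.06600000, 0.01870000)
ω₀×(Iω₀) = (0.0180, -0.0210, 0.0126)
applied torque τ = (-0.1600, -0.1200, 0.0500)

τ = (-0.1600, -0.1200, 0.0500)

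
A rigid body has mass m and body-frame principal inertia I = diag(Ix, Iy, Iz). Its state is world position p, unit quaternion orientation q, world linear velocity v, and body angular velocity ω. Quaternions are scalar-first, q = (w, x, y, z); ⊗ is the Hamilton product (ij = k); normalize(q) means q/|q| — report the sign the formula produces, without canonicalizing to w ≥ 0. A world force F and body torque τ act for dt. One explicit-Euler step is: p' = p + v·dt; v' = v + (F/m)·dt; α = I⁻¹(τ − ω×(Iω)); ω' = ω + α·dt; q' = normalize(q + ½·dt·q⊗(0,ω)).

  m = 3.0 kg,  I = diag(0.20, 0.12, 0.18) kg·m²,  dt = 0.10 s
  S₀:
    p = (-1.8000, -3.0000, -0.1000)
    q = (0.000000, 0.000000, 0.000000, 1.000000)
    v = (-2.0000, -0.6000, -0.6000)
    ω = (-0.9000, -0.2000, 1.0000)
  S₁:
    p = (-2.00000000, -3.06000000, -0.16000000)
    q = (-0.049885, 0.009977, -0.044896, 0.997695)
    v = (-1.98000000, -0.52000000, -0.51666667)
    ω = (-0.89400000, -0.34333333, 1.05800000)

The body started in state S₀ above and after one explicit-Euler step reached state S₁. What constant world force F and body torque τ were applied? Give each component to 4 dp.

Δω = ω₁−ω₀ = (0.00600000, -0.14333333, 0.05800000)
precession coupling = (-0.0120, -0.0180, -0.0144)
τ = I·(Δω/dt) + ω₀×(Iω₀) = (0.0000, -0.1900, 0.0900)
velocity change Δv = (0.02000000, 0.08000000, 0.08333333)
m·(v₁−v₀)/dt = (0.6000, 2.4000, 2.5000)

F = (0.6000, 2.4000, 2.5000)
τ = (0.0000, -0.1900, 0.0900)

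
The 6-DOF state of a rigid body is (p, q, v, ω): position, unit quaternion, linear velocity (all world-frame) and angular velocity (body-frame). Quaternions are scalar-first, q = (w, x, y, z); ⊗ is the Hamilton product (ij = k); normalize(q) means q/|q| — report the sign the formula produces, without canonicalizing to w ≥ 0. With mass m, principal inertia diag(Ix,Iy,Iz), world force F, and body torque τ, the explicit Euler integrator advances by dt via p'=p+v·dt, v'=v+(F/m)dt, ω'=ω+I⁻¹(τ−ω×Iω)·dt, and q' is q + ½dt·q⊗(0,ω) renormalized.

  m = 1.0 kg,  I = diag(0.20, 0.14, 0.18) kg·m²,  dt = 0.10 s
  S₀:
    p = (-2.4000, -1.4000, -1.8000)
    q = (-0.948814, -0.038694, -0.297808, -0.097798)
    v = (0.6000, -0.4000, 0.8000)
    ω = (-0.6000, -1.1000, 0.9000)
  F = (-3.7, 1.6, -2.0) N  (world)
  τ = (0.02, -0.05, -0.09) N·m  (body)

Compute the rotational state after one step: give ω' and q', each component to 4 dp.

ω' = (-0.5702, -1.1280, 0.8720)
q' = (-0.9591, -0.0289, -0.2402, -0.1469)

angular accel α = (0.2980, -0.2800, -0.2800)
new body rate ω' = (-0.5702, -1.1280, 0.8720)
q⊗(0,ω) = (-0.2627870, 0.1936834, 1.1371988, -0.9900540)
q + ½dt·q⊗(0,ω), renormalized = (-0.9591, -0.0289, -0.2402, -0.1469)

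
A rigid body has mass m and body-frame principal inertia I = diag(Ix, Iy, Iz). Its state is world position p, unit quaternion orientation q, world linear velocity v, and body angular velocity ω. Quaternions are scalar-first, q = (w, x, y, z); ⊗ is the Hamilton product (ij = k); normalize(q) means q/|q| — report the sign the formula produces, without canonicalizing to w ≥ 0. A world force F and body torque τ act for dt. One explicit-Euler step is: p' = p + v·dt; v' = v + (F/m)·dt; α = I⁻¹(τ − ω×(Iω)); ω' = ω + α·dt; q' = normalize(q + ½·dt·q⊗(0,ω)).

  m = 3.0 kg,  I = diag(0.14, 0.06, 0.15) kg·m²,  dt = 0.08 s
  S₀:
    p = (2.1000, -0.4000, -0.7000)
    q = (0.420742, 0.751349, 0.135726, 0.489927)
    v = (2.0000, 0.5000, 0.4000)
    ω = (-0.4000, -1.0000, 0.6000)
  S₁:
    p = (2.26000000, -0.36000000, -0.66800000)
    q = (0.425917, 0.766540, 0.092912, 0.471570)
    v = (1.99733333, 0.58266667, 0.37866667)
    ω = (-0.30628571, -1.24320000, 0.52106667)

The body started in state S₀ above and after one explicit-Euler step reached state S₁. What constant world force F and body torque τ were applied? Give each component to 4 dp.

F = (-0.1000, 3.1000, -0.8000)
τ = (0.1100, -0.1800, -0.1800)

ω₁ − ω₀ = (0.09371429, -0.24320000, -0.07893333)
precession coupling = (-0.0540, 0.0024, -0.0320)
applied torque τ = (0.1100, -0.1800, -0.1800)
velocity change Δv = (-0.00266667, 0.08266667, -0.02133333)
F = m·Δv/dt = (-0.1000, 3.1000, -0.8000)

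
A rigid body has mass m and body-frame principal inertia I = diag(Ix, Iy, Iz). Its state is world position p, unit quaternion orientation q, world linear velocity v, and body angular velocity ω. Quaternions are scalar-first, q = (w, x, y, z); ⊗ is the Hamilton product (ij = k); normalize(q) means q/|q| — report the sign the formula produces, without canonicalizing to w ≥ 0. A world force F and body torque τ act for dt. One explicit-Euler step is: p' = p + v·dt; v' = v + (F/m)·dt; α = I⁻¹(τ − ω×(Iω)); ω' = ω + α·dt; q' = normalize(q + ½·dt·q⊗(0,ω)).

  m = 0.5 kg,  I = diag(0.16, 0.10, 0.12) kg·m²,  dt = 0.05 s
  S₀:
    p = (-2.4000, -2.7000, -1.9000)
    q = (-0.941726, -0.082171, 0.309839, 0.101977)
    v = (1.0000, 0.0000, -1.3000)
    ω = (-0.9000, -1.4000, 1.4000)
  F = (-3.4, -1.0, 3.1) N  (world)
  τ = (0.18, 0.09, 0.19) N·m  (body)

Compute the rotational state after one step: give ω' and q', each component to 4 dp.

ω' = (-0.8315, -1.3298, 1.5107)
q' = (-0.9349, -0.0465, 0.3429, 0.0787)

(τ − ω×Iω)/I = (1.3700, 1.4040, 2.2133)
ω' = ω + α·dt = (-0.8315, -1.3298, 1.5107)
q⊗(0,ω) = (0.2170529, 1.4240958, 1.3416765, -0.9245219)
q + ½dt·q⊗(0,ω), renormalized = (-0.9349, -0.0465, 0.3429, 0.0787)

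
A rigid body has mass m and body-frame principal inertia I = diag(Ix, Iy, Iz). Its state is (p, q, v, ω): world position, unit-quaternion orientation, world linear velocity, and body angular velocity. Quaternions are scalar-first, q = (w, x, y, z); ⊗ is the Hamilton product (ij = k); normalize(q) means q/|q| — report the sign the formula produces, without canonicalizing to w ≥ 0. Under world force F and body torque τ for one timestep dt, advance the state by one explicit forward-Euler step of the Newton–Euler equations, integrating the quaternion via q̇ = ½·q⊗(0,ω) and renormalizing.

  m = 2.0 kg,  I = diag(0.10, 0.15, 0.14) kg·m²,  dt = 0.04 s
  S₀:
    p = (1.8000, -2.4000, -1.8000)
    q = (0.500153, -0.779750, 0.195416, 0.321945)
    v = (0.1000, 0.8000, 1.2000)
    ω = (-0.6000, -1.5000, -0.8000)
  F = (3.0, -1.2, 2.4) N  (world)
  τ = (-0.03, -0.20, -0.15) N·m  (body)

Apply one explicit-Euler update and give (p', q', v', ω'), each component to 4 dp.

precession coupling ω×(Iω) = (-0.0120, -0.0192, 0.0450)
angular accel α = (-0.1800, -1.2053, -1.3929)
new body rate ω' = (-0.6072, -1.5482, -0.8557)
2q̇ = q⊗(0,ω) = (0.0828300, 0.0264929, -1.5671965, 0.8867522)
q' = normalize(q + ½dt·q⊗(0,ω)) = (0.5015, -0.7787, 0.1640, 0.3395)
linear accel F/m = (1.5000, -0.6000, 1.2000)
new position p' = (1.8040, -2.3680, -1.7520)
new velocity v' = (0.1600, 0.7760, 1.2480)

p' = (1.8040, -2.3680, -1.7520)
q' = (0.5015, -0.7787, 0.1640, 0.3395)
v' = (0.1600, 0.7760, 1.2480)
ω' = (-0.6072, -1.5482, -0.8557)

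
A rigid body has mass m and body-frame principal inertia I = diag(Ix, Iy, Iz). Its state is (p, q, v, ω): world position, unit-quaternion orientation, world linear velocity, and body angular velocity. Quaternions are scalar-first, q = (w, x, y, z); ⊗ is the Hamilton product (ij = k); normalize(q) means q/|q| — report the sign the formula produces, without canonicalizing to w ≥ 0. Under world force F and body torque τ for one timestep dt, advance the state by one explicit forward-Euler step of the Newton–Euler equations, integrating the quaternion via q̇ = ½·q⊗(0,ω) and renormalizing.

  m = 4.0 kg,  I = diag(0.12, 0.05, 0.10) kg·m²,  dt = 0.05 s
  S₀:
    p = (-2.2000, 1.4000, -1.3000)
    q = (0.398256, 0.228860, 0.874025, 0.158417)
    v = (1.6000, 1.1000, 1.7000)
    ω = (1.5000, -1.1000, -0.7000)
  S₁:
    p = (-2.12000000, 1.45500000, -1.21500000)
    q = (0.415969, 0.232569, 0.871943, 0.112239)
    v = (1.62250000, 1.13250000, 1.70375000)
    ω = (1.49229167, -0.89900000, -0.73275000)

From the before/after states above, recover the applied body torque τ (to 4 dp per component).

Δω = ω₁−ω₀ = (-0.00770833, 0.20100000, -0.03275000)
I·α + gyro = (0.0200, 0.1800, 0.0500)

τ = (0.0200, 0.1800, 0.0500)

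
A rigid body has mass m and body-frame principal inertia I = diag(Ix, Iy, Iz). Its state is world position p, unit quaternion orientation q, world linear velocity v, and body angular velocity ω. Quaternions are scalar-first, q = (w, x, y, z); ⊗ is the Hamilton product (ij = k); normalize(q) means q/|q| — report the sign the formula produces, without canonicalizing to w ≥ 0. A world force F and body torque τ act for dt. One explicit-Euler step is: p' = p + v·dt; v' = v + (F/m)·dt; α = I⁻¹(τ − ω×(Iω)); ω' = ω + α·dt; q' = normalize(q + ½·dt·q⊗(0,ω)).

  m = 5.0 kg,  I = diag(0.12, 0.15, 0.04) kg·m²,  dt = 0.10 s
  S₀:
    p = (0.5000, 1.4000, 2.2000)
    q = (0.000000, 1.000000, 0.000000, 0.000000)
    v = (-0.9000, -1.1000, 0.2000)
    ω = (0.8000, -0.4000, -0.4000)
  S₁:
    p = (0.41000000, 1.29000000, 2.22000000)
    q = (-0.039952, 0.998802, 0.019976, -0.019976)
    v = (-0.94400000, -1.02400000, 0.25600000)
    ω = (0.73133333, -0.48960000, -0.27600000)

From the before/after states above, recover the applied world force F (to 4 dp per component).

F = (-2.2000, 3.8000, 2.8000)

Δv = v₁−v₀ = (-0.04400000, 0.07600000, 0.05600000)
m·(v₁−v₀)/dt = (-2.2000, 3.8000, 2.8000)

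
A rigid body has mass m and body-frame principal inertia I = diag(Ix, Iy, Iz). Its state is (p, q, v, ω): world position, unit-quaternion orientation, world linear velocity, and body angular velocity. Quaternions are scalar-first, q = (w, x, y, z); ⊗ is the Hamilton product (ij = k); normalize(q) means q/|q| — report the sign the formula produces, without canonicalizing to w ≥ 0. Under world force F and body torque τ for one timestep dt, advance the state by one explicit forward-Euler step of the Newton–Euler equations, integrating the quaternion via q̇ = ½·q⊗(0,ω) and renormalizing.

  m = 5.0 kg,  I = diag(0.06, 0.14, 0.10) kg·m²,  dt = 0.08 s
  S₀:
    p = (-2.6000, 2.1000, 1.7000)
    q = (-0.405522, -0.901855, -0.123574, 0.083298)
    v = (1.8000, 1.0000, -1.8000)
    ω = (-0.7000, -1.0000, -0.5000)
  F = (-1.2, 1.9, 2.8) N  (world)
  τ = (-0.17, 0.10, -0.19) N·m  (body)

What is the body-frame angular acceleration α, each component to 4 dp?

gyro term ω×Iω = (-0.0200, -0.0140, 0.0560)
α = I⁻¹(τ − ω×Iω) = (-2.5000, 0.8143, -2.4600)

α = (-2.5000, 0.8143, -2.4600)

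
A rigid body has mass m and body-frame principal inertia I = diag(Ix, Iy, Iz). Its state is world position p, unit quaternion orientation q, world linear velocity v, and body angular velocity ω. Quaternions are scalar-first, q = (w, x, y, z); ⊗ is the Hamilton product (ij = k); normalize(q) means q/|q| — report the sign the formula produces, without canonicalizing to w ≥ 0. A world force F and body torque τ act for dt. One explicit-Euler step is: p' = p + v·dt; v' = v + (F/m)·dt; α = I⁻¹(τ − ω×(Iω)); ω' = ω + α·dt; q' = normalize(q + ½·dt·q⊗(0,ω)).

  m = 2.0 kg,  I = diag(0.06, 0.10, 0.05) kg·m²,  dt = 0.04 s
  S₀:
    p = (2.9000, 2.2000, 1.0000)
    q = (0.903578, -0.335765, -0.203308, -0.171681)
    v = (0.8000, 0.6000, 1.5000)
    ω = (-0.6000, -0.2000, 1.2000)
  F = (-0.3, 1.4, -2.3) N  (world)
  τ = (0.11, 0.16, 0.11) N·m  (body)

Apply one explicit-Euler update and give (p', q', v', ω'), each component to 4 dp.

angular accel α = (1.6333, 1.6720, 2.1040)
ω + α·dt = (-0.5347, -0.1331, 1.2842)
q⊗(0,ω) = (-0.0361034, -0.8204526, 0.3252110, 1.0294618)
q + ½dt·q⊗(0,ω), renormalized = (0.9025, -0.3520, -0.1967, -0.1510)
p + v·dt = (2.9320, 2.2240, 1.0600)
v + (F/m)dt = (0.7940, 0.6280, 1.4540)

p' = (2.9320, 2.2240, 1.0600)
q' = (0.9025, -0.3520, -0.1967, -0.1510)
v' = (0.7940, 0.6280, 1.4540)
ω' = (-0.5347, -0.1331, 1.2842)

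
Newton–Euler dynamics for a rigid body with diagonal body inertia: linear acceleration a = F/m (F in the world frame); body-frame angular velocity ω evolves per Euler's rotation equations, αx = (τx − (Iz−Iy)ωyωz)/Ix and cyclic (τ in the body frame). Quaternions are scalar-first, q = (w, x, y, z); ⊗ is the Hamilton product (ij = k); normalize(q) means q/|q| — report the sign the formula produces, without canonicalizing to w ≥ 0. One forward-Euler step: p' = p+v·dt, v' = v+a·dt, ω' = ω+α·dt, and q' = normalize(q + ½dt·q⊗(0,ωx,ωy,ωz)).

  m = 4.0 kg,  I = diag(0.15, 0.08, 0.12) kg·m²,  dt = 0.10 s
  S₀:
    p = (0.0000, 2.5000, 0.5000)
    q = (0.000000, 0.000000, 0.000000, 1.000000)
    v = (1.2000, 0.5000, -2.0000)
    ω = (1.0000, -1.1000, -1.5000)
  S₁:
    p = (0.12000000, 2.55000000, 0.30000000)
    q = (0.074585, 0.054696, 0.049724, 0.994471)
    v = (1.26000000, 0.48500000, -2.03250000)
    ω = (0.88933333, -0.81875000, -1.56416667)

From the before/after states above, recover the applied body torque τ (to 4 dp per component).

Δω = ω₁−ω₀ = (-0.11066667, 0.28125000, -0.06416667)
applied torque τ = (-0.1000, 0.1800, 0.0000)

τ = (-0.1000, 0.1800, 0.0000)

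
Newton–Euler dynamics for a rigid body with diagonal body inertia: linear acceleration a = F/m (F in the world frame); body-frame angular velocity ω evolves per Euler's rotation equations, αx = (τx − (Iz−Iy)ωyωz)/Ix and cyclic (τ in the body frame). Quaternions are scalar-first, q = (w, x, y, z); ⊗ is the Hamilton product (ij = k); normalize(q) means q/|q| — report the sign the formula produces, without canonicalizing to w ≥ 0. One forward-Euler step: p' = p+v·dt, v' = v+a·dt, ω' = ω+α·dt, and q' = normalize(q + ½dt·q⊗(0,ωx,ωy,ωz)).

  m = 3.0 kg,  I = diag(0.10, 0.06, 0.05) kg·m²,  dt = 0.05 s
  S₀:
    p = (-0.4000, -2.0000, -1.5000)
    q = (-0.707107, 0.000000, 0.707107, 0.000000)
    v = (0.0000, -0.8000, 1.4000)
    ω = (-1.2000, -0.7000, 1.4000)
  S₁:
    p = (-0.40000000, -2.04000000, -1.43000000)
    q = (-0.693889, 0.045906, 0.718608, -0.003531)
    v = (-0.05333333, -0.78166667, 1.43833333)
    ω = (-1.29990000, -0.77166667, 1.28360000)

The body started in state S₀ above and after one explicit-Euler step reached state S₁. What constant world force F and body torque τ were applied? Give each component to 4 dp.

F = (-3.2000, 1.1000, 2.3000)
τ = (-0.1900, -0.1700, -0.1500)

Δv = v₁−v₀ = (-0.05333333, 0.01833333, 0.03833333)
applied force F = (-3.2000, 1.1000, 2.3000)
rate change Δω = (-0.09990000, -0.07166667, -0.11640000)
ω₀×(Iω₀) = (0.0098, -0.0840, -0.0336)
I·α + gyro = (-0.1900, -0.1700, -0.1500)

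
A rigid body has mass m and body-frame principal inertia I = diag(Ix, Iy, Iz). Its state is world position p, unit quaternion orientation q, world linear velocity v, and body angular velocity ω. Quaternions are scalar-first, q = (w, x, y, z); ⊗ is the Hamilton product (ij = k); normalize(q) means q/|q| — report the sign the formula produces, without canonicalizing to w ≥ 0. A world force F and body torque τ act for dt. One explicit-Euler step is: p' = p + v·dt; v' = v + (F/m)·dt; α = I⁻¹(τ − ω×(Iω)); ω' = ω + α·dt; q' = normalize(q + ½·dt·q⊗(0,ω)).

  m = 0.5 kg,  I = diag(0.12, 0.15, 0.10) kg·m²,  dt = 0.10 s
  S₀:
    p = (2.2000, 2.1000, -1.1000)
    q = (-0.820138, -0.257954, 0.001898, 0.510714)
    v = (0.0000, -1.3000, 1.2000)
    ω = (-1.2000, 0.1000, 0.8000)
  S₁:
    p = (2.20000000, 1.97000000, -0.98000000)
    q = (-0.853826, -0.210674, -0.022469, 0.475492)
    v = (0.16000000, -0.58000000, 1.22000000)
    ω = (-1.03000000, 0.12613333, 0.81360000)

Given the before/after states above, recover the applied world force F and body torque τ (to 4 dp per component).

rate change Δω = (0.17000000, 0.02613333, 0.01360000)
ω₀×(Iω₀) = (-0.0040, -0.0192, -0.0036)
applied torque τ = (0.2000, 0.0200, 0.0100)
velocity change Δv = (0.16000000, 0.72000000, 0.02000000)
applied force F = (0.8000, 3.6000, 0.1000)

F = (0.8000, 3.6000, 0.1000)
τ = (0.2000, 0.0200, 0.0100)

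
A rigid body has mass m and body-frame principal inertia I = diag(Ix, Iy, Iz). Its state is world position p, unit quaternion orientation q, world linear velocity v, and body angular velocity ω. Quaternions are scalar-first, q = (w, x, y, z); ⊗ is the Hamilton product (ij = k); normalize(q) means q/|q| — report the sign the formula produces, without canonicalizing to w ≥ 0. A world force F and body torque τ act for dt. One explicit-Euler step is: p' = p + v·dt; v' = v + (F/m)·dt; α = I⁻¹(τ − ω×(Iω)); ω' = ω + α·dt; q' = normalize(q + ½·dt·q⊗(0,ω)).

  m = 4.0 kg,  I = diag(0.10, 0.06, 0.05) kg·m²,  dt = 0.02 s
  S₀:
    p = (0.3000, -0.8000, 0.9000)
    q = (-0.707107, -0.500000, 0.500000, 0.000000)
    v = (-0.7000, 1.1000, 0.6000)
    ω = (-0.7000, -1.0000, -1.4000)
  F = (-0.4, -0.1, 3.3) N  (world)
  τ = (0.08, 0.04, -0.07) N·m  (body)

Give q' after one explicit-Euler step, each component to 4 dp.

Hamilton product q⊗(0,ω) = (0.1500000, -0.2050251, 0.0071070, 1.8399498)
updated quaternion q' = (-0.7055, -0.5020, 0.5000, 0.0184)

q' = (-0.7055, -0.5020, 0.5000, 0.0184)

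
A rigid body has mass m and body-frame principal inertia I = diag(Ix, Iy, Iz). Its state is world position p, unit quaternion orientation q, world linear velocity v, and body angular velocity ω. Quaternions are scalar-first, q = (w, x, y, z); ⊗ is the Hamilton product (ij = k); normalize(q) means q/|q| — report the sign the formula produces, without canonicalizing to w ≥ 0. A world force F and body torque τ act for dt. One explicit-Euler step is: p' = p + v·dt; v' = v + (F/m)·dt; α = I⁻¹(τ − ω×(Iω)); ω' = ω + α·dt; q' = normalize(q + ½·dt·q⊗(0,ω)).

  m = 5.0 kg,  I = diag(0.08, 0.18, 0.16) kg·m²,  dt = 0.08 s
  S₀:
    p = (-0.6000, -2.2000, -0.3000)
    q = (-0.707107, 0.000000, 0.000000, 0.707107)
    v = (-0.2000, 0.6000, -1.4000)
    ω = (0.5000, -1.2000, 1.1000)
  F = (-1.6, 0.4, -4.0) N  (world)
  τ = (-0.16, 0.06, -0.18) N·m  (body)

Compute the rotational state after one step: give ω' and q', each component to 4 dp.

α = I⁻¹(τ − ω×Iω) = (-2.3300, 0.5778, -0.7500)
ω + α·dt = (0.3136, -1.1538, 1.0400)
2q̇ = q⊗(0,ω) = (-0.7778177, 0.4949749, 1.2020819, -0.7778177)
q' = normalize(q + ½dt·q⊗(0,ω)) = (-0.7365, 0.0198, 0.0480, 0.6744)

ω' = (0.3136, -1.1538, 1.0400)
q' = (-0.7365, 0.0198, 0.0480, 0.6744)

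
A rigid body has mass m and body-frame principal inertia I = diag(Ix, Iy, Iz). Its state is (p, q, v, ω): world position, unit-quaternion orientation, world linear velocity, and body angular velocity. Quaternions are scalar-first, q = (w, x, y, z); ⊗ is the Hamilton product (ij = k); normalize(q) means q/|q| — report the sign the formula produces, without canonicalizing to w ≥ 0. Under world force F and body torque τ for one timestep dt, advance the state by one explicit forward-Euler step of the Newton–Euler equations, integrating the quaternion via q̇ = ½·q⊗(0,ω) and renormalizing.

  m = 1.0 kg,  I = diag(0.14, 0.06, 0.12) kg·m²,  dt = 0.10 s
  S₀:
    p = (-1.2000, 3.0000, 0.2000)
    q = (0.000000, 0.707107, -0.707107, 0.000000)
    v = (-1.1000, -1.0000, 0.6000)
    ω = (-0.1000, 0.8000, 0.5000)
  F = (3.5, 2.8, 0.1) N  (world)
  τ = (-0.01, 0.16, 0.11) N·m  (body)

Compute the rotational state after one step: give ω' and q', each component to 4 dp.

ω×(Iω) gyroscopic = (0.0240, -0.0010, 0.0064)
(τ − ω×Iω)/I = (-0.2429, 2.6833, 0.8633)
new body rate ω' = (-0.1243, 1.0683, 0.5863)
2q̇ = q⊗(0,ω) = (0.6363963, -0.3535535, -0.3535535, 0.4949749)
q' = normalize(q + ½dt·q⊗(0,ω)) = (0.0318, 0.6887, -0.7240, 0.0247)

ω' = (-0.1243, 1.0683, 0.5863)
q' = (0.0318, 0.6887, -0.7240, 0.0247)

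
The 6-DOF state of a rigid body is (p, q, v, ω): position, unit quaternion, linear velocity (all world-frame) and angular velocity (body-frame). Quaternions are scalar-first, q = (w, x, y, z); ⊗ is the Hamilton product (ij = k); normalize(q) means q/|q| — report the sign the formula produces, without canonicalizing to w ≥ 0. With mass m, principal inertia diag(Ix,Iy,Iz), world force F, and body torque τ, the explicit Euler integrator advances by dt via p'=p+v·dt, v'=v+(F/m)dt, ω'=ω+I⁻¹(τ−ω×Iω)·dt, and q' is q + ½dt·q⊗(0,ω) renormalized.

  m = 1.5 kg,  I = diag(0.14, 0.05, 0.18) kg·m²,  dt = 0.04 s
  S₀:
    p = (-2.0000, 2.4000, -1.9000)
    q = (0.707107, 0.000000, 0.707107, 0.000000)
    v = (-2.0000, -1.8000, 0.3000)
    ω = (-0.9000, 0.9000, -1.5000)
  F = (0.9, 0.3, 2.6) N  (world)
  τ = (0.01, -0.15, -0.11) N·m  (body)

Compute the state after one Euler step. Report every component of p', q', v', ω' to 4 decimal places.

gyro term ω×Iω = (-0.1755, -0.0540, 0.0729)
angular accel α = (1.3250, -1.9200, -1.0161)
ω' = ω + α·dt = (-0.8470, 0.8232, -1.5406)
Hamilton product q⊗(0,ω) = (-0.6363963, -1.6970568, 0.6363963, -0.4242642)
updated quaternion q' = (0.6938, -0.0339, 0.7193, -0.0085)
p + v·dt = (-2.0800, 2.3280, -1.8880)
v + (F/m)dt = (-1.9760, -1.7920, 0.3693)

p' = (-2.0800, 2.3280, -1.8880)
q' = (0.6938, -0.0339, 0.7193, -0.0085)
v' = (-1.9760, -1.7920, 0.3693)
ω' = (-0.8470, 0.8232, -1.5406)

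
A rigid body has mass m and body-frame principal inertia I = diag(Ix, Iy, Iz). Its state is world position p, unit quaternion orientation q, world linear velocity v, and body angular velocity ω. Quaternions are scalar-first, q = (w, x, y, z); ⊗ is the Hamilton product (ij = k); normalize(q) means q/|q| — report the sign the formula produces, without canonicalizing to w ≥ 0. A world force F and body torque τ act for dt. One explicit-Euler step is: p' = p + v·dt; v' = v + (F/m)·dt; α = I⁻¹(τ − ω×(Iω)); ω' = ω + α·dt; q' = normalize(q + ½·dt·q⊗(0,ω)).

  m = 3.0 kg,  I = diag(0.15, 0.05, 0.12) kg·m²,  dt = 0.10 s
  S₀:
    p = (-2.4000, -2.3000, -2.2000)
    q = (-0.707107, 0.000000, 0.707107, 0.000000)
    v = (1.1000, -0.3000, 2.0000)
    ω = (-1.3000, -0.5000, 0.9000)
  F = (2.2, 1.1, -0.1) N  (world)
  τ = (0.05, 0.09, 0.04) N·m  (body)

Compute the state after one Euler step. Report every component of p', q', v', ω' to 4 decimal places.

angular accel α = (0.5433, 2.5020, 0.8750)
new body rate ω' = (-1.2457, -0.2498, 0.9875)
q⊗(0,ω) = (0.3535535, 1.5556354, 0.3535535, 0.2828428)
q' = normalize(q + ½dt·q⊗(0,ω)) = (-0.6871, 0.0775, 0.7223, 0.0141)
linear accel F/m = (0.7333, 0.3667, -0.0333)
new position p' = (-2.2900, -2.3300, -2.0000)
new velocity v' = (1.1733, -0.2633, 1.9967)

p' = (-2.2900, -2.3300, -2.0000)
q' = (-0.6871, 0.0775, 0.7223, 0.0141)
v' = (1.1733, -0.2633, 1.9967)
ω' = (-1.2457, -0.2498, 0.9875)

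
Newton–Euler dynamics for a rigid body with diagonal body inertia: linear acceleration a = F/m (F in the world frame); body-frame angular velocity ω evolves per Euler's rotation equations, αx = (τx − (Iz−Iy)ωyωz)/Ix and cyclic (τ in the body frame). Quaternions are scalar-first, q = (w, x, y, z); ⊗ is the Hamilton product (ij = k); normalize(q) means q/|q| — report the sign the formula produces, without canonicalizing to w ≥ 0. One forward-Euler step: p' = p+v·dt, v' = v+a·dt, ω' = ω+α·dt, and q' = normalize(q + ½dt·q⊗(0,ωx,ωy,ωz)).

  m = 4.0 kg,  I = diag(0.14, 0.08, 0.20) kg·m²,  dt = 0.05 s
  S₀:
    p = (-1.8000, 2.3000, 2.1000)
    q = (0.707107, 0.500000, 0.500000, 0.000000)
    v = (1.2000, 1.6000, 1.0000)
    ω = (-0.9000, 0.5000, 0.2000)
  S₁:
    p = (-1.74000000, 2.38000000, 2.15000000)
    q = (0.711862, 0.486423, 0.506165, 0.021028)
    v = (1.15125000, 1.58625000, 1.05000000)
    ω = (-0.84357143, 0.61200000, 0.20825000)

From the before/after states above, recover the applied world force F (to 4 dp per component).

F = (-3.9000, -1.1000, 4.0000)

Δv = v₁−v₀ = (-0.04875000, -0.01375000, 0.05000000)
applied force F = (-3.9000, -1.1000, 4.0000)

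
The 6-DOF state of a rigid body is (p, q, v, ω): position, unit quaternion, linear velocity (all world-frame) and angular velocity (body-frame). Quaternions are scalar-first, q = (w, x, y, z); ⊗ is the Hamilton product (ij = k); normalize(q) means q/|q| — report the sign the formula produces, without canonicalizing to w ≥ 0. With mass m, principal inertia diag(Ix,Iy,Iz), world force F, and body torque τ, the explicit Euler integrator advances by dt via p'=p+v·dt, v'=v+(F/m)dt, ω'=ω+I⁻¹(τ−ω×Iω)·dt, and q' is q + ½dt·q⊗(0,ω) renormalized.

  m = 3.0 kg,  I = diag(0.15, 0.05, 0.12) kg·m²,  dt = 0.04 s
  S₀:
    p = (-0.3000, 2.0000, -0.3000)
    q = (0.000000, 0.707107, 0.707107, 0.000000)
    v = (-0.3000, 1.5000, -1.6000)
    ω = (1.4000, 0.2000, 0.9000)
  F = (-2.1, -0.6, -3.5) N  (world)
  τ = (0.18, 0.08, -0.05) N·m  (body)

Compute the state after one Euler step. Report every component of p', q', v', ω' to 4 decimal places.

p' = (-0.3120, 2.0600, -0.3640)
q' = (-0.0226, 0.7194, 0.6940, -0.0170)
v' = (-0.3280, 1.4920, -1.6467)
ω' = (1.4446, 0.2338, 0.8927)

p + v·dt = (-0.3120, 2.0600, -0.3640)
v + (F/m)dt = (-0.3280, 1.4920, -1.6467)
ω×(Iω) gyroscopic = (0.0126, 0.0378, -0.0280)
angular accel α = (1.1160, 0.8440, -0.1833)
ω' = ω + α·dt = (1.4446, 0.2338, 0.8927)
q⊗(0,ω) = (-1.1313712, 0.6363963, -0.6363963, -0.8485284)
q' = normalize(q + ½dt·q⊗(0,ω)) = (-0.0226, 0.7194, 0.6940, -0.0170)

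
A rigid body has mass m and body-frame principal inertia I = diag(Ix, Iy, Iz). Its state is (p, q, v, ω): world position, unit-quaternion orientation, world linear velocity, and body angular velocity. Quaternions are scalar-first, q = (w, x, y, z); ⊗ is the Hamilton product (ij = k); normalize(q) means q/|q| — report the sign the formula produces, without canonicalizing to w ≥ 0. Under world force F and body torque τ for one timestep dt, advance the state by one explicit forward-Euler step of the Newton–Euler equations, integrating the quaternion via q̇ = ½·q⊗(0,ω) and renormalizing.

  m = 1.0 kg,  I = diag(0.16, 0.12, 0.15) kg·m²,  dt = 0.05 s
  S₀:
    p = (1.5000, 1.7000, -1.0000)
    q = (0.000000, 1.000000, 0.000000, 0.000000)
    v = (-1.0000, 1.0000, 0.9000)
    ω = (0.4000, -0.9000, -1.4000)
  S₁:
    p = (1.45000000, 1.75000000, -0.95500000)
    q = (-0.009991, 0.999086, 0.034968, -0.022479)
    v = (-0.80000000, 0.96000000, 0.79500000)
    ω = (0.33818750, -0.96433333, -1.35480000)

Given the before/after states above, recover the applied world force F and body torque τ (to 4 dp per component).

F = (4.0000, -0.8000, -2.1000)
τ = (-0.1600, -0.1600, 0.1500)

Δv = v₁−v₀ = (0.20000000, -0.04000000, -0.10500000)
F = m·Δv/dt = (4.0000, -0.8000, -2.1000)
Δω = ω₁−ω₀ = (-0.06181250, -0.06433333, 0.04520000)
ω₀×(Iω₀) = (0.0378, -0.0056, 0.0144)
I·α + gyro = (-0.1600, -0.1600, 0.1500)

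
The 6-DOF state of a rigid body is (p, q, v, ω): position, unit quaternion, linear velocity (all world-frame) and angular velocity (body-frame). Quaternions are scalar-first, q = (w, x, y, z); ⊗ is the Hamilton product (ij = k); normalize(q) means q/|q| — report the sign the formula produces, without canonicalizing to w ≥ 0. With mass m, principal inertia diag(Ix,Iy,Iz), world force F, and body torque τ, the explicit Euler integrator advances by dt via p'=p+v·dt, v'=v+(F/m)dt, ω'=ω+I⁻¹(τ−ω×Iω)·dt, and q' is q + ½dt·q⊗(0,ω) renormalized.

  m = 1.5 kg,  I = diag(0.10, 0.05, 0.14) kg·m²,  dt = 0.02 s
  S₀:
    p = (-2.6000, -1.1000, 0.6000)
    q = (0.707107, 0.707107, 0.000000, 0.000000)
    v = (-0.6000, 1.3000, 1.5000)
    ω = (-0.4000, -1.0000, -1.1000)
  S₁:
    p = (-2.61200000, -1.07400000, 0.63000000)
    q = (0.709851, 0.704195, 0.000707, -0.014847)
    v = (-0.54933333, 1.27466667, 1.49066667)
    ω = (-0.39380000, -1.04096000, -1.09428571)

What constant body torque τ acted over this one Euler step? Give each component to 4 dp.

ω₁ − ω₀ = (0.00620000, -0.04096000, 0.00571429)
applied torque τ = (0.1300, -0.1200, 0.0200)

τ = (0.1300, -0.1200, 0.0200)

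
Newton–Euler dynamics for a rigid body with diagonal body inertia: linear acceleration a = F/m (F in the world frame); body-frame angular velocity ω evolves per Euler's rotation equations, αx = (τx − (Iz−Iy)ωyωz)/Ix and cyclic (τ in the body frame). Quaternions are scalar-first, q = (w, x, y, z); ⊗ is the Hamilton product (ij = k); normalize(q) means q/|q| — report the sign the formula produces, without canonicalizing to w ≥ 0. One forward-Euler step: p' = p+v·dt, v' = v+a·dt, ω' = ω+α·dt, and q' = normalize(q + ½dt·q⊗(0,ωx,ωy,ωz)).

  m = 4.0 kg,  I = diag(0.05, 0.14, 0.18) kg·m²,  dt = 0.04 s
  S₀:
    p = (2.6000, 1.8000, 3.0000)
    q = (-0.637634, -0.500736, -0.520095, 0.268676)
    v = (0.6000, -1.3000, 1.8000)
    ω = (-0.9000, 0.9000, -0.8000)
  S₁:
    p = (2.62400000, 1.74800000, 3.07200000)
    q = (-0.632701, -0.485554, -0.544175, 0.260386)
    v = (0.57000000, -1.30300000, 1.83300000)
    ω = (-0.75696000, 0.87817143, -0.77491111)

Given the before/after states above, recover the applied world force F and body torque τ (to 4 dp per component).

rate change Δω = (0.14304000, -0.02182857, 0.02508889)
I·α + gyro = (0.1500, -0.1700, 0.0400)
v₁ − v₀ = (-0.03000000, -0.00300000, 0.03300000)
applied force F = (-3.0000, -0.3000, 3.3000)

F = (-3.0000, -0.3000, 3.3000)
τ = (0.1500, -0.1700, 0.0400)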